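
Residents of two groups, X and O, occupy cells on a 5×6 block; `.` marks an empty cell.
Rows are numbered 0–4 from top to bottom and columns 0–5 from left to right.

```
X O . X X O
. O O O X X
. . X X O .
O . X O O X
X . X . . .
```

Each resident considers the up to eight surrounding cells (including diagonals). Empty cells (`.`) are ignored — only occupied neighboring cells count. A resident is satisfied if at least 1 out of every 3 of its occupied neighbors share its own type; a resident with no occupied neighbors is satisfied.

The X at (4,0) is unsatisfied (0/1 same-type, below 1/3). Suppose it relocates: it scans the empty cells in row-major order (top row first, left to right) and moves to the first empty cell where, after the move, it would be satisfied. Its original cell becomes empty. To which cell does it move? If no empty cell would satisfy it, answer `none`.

(1,0)

Vacating (4,0). Empty cells in order:
  (0,2): 1/5 same-type → still unsatisfied.
  (1,0): 1/3 same-type → satisfied — stop here.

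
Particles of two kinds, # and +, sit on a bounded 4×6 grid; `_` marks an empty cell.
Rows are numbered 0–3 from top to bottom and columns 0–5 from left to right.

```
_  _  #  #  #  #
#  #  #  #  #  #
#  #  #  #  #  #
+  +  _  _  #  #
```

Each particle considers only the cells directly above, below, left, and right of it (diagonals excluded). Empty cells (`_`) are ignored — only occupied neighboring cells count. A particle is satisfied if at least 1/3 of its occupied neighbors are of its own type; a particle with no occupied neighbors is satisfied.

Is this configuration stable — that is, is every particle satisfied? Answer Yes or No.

(0,2)# 2/2 ok
(0,3)# 3/3 ok
(0,4)# 3/3 ok
(0,5)# 2/2 ok
(1,0)# 2/2 ok
(1,1)# 3/3 ok
(1,2)# 4/4 ok
(1,3)# 4/4 ok
(1,4)# 4/4 ok
(1,5)# 3/3 ok
(2,0)# 2/3 ok
(2,1)# 3/4 ok
(2,2)# 3/3 ok
(2,3)# 3/3 ok
(2,4)# 4/4 ok
(2,5)# 3/3 ok
(3,0)+ 1/2 ok
(3,1)+ 1/2 ok
(3,4)# 2/2 ok
(3,5)# 2/2 ok
All meet the threshold, so the configuration is stable.

Yes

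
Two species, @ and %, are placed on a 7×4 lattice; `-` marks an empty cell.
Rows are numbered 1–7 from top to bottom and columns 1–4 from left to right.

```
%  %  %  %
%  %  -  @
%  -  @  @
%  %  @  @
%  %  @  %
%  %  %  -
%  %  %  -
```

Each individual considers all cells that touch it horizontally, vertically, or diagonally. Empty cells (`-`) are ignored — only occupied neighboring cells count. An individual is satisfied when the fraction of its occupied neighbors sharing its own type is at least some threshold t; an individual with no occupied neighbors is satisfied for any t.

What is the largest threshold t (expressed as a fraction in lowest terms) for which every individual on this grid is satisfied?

1/4

Row 1: (1,1)% 3/3 · (1,2)% 4/4 · (1,3)% 3/4 · (1,4)% 1/2
Row 2: (2,1)% 4/4 · (2,2)% 5/6 · (2,4)@ 2/4
Row 3: (3,1)% 4/4 · (3,3)@ 4/6 · (3,4)@ 4/4
Row 4: (4,1)% 4/4 · (4,2)% 4/7 · (4,3)@ 4/7 · (4,4)@ 4/5
Row 5: (5,1)% 5/5 · (5,2)% 6/8 · (5,3)@ 2/7 · (5,4)% 1/4
Row 6: (6,1)% 5/5 · (6,2)% 7/8 · (6,3)% 5/6
Row 7: (7,1)% 3/3 · (7,2)% 5/5 · (7,3)% 3/3
The smallest same-type fraction is 1/4 at (5,4), which reduces to 1/4. Any threshold above that leaves this individual unsatisfied.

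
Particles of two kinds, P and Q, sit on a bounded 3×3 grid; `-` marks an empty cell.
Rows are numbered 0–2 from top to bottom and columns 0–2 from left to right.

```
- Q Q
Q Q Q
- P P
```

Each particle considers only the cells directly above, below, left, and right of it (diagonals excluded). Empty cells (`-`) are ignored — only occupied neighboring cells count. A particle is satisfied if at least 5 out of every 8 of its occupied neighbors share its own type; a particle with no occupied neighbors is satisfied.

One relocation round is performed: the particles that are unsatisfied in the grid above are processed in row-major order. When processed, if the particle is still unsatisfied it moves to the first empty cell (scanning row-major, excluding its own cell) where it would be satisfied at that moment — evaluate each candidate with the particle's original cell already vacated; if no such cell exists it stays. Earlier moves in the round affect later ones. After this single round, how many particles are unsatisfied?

2

Initially unsatisfied (in order): (2,1), (2,2).
  (2,1): no empty cell satisfies it; stays.
  (2,2): no empty cell satisfies it; stays.
Resulting grid:
- Q Q
Q Q Q
- P P
Unsatisfied now: (2,1), (2,2).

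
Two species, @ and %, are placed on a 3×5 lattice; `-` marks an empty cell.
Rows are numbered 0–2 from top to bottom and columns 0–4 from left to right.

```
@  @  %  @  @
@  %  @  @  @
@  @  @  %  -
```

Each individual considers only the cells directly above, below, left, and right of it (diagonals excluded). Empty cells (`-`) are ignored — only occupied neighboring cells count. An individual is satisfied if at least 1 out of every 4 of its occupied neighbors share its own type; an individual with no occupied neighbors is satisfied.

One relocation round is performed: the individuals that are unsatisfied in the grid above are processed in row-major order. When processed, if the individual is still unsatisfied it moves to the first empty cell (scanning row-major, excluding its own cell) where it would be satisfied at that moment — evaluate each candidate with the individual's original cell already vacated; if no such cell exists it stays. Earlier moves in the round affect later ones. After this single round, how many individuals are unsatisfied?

1

Initially unsatisfied (in order): (0,2), (1,1), (2,3).
  (0,2) → (2,4).
  (1,1): no empty cell satisfies it; stays.
  (2,3): now satisfied by earlier moves; stays.
Resulting grid:
@ @ - @ @
@ % @ @ @
@ @ @ % %
Unsatisfied now: (1,1).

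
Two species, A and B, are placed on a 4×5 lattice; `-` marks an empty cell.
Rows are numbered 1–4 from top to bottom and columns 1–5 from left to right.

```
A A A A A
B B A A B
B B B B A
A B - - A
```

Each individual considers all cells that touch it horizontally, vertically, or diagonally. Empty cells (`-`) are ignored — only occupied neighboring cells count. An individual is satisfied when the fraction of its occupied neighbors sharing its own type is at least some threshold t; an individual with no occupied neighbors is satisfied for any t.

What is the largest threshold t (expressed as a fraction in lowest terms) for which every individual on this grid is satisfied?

0/1

Row 1: (1,1)A 1/3 · (1,2)A 3/5 · (1,3)A 4/5 · (1,4)A 4/5 · (1,5)A 2/3
Row 2: (2,1)B 3/5 · (2,2)B 4/8 · (2,3)A 4/8 · (2,4)A 5/8 · (2,5)B 1/5
Row 3: (3,1)B 4/5 · (3,2)B 5/7 · (3,3)B 4/6 · (3,4)B 2/6 · (3,5)A 2/4
Row 4: (4,1)A 0/3 · (4,2)B 3/4 · (4,5)A 1/2
The smallest same-type fraction is 0/3 at (4,1), which reduces to 0/1. Any threshold above that leaves this individual unsatisfied.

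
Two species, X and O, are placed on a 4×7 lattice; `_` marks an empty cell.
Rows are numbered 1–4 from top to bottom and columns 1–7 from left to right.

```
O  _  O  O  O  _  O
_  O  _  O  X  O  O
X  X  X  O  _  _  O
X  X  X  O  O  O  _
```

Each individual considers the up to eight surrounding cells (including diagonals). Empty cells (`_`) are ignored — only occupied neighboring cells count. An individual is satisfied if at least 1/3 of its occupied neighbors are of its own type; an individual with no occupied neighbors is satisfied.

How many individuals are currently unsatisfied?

1

Row 1: (1,1)O 1/1 ok · (1,3)O 3/3 ok · (1,4)O 3/4 ok · (1,5)O 3/4 ok · (1,7)O 2/2 ok
Row 2: (2,2)O 2/5 ok · (2,4)O 4/6 ok · (2,5)X 0/5 unhappy · (2,6)O 4/5 ok · (2,7)O 3/3 ok
Row 3: (3,1)X 3/4 ok · (3,2)X 5/6 ok · (3,3)X 3/7 ok · (3,4)O 3/6 ok · (3,7)O 3/3 ok
Row 4: (4,1)X 3/3 ok · (4,2)X 5/5 ok · (4,3)X 3/5 ok · (4,4)O 2/4 ok · (4,5)O 3/3 ok · (4,6)O 2/2 ok
Unsatisfied: (2,5) — 1 in total.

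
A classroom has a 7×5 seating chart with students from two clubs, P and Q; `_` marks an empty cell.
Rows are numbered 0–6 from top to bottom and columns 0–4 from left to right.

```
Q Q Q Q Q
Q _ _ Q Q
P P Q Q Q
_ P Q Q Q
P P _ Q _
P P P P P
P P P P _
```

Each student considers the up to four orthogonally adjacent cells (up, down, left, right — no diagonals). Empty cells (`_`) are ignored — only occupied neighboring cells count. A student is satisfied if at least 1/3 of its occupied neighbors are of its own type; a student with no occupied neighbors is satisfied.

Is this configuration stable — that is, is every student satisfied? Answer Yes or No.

Row 0: (0,0)Q 2/2 satisfied · (0,1)Q 2/2 satisfied · (0,2)Q 2/2 satisfied · (0,3)Q 3/3 satisfied · (0,4)Q 2/2 satisfied
Row 1: (1,0)Q 1/2 satisfied · (1,3)Q 3/3 satisfied · (1,4)Q 3/3 satisfied
Row 2: (2,0)P 1/2 satisfied · (2,1)P 2/3 satisfied · (2,2)Q 2/3 satisfied · (2,3)Q 4/4 satisfied · (2,4)Q 3/3 satisfied
Row 3: (3,1)P 2/3 satisfied · (3,2)Q 2/3 satisfied · (3,3)Q 4/4 satisfied · (3,4)Q 2/2 satisfied
Row 4: (4,0)P 2/2 satisfied · (4,1)P 3/3 satisfied · (4,3)Q 1/2 satisfied
Row 5: (5,0)P 3/3 satisfied · (5,1)P 4/4 satisfied · (5,2)P 3/3 satisfied · (5,3)P 3/4 satisfied · (5,4)P 1/1 satisfied
Row 6: (6,0)P 2/2 satisfied · (6,1)P 3/3 satisfied · (6,2)P 3/3 satisfied · (6,3)P 2/2 satisfied
All meet the threshold, so the configuration is stable.

Yes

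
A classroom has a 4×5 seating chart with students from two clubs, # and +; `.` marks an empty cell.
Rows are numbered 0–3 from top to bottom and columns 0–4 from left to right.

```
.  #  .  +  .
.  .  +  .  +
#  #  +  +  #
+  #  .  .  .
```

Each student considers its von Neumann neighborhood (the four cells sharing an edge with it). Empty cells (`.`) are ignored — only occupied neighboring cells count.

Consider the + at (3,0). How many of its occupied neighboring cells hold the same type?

Occupied neighbors of (3,0): (2,0)=#, (3,1)=#.
Same type (+): 0 of 2.

0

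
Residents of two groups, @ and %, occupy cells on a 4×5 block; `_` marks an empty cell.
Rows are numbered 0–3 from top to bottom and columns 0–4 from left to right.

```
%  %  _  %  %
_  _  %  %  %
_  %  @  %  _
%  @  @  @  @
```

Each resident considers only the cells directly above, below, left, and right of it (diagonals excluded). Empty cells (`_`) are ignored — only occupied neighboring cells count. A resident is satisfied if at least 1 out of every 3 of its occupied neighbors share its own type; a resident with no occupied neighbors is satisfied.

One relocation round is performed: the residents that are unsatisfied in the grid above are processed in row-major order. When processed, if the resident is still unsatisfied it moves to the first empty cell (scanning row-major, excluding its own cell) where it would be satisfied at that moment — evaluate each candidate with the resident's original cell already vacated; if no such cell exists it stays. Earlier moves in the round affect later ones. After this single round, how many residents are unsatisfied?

0

Initially unsatisfied (in order): (2,1), (2,2), (3,0).
  (2,1) → (0,2).
  (2,2): now satisfied by earlier moves; stays.
  (3,0) → (1,0).
Resulting grid:
% % % % %
% _ % % %
_ _ @ % _
_ @ @ @ @
All satisfied now.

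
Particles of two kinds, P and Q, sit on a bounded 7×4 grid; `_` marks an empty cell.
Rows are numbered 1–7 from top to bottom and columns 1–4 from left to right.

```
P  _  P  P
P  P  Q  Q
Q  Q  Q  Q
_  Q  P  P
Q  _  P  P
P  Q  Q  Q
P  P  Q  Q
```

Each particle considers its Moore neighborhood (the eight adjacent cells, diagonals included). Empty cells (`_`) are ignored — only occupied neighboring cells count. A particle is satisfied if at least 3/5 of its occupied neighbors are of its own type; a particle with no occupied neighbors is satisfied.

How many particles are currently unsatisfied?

13

Row 1: (1,1)P 2/2 satisfied · (1,3)P 2/4 not · (1,4)P 1/3 not
Row 2: (2,1)P 2/4 not · (2,2)P 3/7 not · (2,3)Q 4/7 not · (2,4)Q 3/5 satisfied
Row 3: (3,1)Q 2/4 not · (3,2)Q 4/7 not · (3,3)Q 5/8 satisfied · (3,4)Q 3/5 satisfied
Row 4: (4,2)Q 4/6 satisfied · (4,3)P 3/7 not · (4,4)P 3/5 satisfied
Row 5: (5,1)Q 2/3 satisfied · (5,3)P 3/7 not · (5,4)P 3/5 satisfied
Row 6: (6,1)P 2/4 not · (6,2)Q 3/7 not · (6,3)Q 4/7 not · (6,4)Q 3/5 satisfied
Row 7: (7,1)P 2/3 satisfied · (7,2)P 2/5 not · (7,3)Q 4/5 satisfied · (7,4)Q 3/3 satisfied
Unsatisfied: (1,3), (1,4), (2,1), (2,2), (2,3), (3,1), (3,2), (4,3), (5,3), (6,1), (6,2), (6,3), (7,2) — 13 in total.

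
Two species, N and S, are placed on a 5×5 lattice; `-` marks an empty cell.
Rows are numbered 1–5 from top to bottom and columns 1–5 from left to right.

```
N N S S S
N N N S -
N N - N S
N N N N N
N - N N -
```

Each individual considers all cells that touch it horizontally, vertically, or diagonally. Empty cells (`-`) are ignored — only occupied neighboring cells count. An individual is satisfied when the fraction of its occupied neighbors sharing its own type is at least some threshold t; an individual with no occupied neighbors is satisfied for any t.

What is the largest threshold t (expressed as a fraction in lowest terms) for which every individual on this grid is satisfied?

1/4

(1,1)N 3/3
(1,2)N 4/5
(1,3)S 2/5
(1,4)S 3/4
(1,5)S 2/2
(2,1)N 5/5
(2,2)N 6/7
(2,3)N 4/7
(2,4)S 4/6
(3,1)N 5/5
(3,2)N 7/7
(3,4)N 4/6
(3,5)S 1/4
(4,1)N 4/4
(4,2)N 6/6
(4,3)N 6/6
(4,4)N 5/6
(4,5)N 3/4
(5,1)N 2/2
(5,3)N 4/4
(5,4)N 4/4
The smallest same-type fraction is 1/4 at (3,5), which reduces to 1/4. Any threshold above that leaves this individual unsatisfied.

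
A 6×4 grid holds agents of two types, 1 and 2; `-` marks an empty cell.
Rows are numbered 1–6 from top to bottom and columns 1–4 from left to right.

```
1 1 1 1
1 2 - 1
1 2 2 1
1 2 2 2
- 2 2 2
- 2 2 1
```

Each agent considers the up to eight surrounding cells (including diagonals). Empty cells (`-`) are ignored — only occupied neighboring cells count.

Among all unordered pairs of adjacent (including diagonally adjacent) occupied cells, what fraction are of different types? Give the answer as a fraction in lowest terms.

18/53

Scan each occupied cell's neighbors to the right and below (and the two forward diagonals) so each pair is counted once.
Row 1: 1(1,1)–1(1,2)= 1(1,1)–1(2,1)= 1(1,1)–2(2,2)≠ 1(1,2)–1(1,3)= 1(1,2)–2(2,2)≠ 1(1,2)–1(2,1)= 1(1,3)–1(1,4)= 1(1,3)–1(2,4)= 1(1,3)–2(2,2)≠ 1(1,4)–1(2,4)=  → 3/10 unlike.
Row 2: 1(2,1)–2(2,2)≠ 1(2,1)–1(3,1)= 1(2,1)–2(3,2)≠ 2(2,2)–2(3,2)= 2(2,2)–2(3,3)= 2(2,2)–1(3,1)≠ 1(2,4)–1(3,4)= 1(2,4)–2(3,3)≠  → 4/8 unlike.
Row 3: 1(3,1)–2(3,2)≠ 1(3,1)–1(4,1)= 1(3,1)–2(4,2)≠ 2(3,2)–2(3,3)= 2(3,2)–2(4,2)= 2(3,2)–2(4,3)= 2(3,2)–1(4,1)≠ 2(3,3)–1(3,4)≠ 2(3,3)–2(4,3)= 2(3,3)–2(4,4)= 2(3,3)–2(4,2)= 1(3,4)–2(4,4)≠ 1(3,4)–2(4,3)≠  → 6/13 unlike.
Row 4: 1(4,1)–2(4,2)≠ 1(4,1)–2(5,2)≠ 2(4,2)–2(4,3)= 2(4,2)–2(5,2)= 2(4,2)–2(5,3)= 2(4,3)–2(4,4)= 2(4,3)–2(5,3)= 2(4,3)–2(5,4)= 2(4,3)–2(5,2)= 2(4,4)–2(5,4)= 2(4,4)–2(5,3)=  → 2/11 unlike.
Row 5: 2(5,2)–2(5,3)= 2(5,2)–2(6,2)= 2(5,2)–2(6,3)= 2(5,3)–2(5,4)= 2(5,3)–2(6,3)= 2(5,3)–1(6,4)≠ 2(5,3)–2(6,2)= 2(5,4)–1(6,4)≠ 2(5,4)–2(6,3)=  → 2/9 unlike.
Row 6: 2(6,2)–2(6,3)= 2(6,3)–1(6,4)≠  → 1/2 unlike.
Total adjacent occupied pairs: 53; unlike-type pairs: 18.
18/53 is already in lowest terms.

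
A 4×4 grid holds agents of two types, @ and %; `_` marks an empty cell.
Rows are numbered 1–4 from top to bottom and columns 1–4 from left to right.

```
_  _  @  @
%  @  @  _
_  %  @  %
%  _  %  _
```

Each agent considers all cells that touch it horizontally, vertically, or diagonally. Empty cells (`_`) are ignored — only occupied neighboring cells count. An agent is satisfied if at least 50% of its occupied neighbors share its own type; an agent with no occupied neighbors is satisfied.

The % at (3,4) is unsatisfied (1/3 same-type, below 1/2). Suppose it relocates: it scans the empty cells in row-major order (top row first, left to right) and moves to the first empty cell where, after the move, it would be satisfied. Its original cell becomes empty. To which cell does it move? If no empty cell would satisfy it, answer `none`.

Vacating (3,4). Empty cells in order:
  (1,1): 1/2 same-type → satisfied — stop here.

(1,1)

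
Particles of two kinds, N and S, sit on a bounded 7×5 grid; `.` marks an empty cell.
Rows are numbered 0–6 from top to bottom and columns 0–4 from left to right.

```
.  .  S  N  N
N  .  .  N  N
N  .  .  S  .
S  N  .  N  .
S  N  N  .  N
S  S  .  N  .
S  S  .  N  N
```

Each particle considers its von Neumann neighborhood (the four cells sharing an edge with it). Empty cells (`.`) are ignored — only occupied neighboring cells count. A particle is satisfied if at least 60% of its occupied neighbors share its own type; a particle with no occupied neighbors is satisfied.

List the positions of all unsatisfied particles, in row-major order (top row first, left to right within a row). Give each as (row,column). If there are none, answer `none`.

(0,2), (2,0), (2,3), (3,0), (3,1), (3,3), (4,1)

Row 0: (0,2)S 0/1 not · (0,3)N 2/3 satisfied · (0,4)N 2/2 satisfied
Row 1: (1,0)N 1/1 satisfied · (1,3)N 2/3 satisfied · (1,4)N 2/2 satisfied
Row 2: (2,0)N 1/2 not · (2,3)S 0/2 not
Row 3: (3,0)S 1/3 not · (3,1)N 1/2 not · (3,3)N 0/1 not
Row 4: (4,0)S 2/3 satisfied · (4,1)N 2/4 not · (4,2)N 1/1 satisfied · (4,4)N 0/0 satisfied
Row 5: (5,0)S 3/3 satisfied · (5,1)S 2/3 satisfied · (5,3)N 1/1 satisfied
Row 6: (6,0)S 2/2 satisfied · (6,1)S 2/2 satisfied · (6,3)N 2/2 satisfied · (6,4)N 1/1 satisfied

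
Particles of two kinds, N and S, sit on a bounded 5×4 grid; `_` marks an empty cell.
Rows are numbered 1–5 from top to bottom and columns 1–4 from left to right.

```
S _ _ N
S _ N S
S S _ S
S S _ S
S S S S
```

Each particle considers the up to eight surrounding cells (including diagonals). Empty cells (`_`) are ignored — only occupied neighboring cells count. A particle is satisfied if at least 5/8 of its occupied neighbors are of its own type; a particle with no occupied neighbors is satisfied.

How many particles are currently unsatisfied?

(1,1)S 1/1 ok
(1,4)N 1/2 unhappy
(2,1)S 3/3 ok
(2,3)N 1/4 unhappy
(2,4)S 1/3 unhappy
(3,1)S 4/4 ok
(3,2)S 4/5 ok
(3,4)S 2/3 ok
(4,1)S 5/5 ok
(4,2)S 6/6 ok
(4,4)S 3/3 ok
(5,1)S 3/3 ok
(5,2)S 4/4 ok
(5,3)S 4/4 ok
(5,4)S 2/2 ok
Unsatisfied: (1,4), (2,3), (2,4) — 3 in total.

3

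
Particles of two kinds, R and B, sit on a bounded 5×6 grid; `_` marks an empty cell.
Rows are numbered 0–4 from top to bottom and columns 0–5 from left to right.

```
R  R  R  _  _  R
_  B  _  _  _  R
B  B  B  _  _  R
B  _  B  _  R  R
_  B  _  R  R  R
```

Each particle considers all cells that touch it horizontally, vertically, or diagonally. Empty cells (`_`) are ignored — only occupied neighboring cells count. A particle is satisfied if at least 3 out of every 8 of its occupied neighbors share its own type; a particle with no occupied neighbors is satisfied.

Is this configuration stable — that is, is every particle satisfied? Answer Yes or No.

Yes

(0,0)R 1/2 satisfied
(0,1)R 2/3 satisfied
(0,2)R 1/2 satisfied
(0,5)R 1/1 satisfied
(1,1)B 3/6 satisfied
(1,5)R 2/2 satisfied
(2,0)B 3/3 satisfied
(2,1)B 5/5 satisfied
(2,2)B 3/3 satisfied
(2,5)R 3/3 satisfied
(3,0)B 3/3 satisfied
(3,2)B 3/4 satisfied
(3,4)R 5/5 satisfied
(3,5)R 4/4 satisfied
(4,1)B 2/2 satisfied
(4,3)R 2/3 satisfied
(4,4)R 4/4 satisfied
(4,5)R 3/3 satisfied
All meet the threshold, so the configuration is stable.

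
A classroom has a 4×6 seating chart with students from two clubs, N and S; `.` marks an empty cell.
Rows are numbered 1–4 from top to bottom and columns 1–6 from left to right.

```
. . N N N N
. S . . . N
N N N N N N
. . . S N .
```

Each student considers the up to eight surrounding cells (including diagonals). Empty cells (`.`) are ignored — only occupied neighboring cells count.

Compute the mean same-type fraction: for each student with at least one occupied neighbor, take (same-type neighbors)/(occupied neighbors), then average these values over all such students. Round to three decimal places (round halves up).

(1,3)N 1/2
(1,4)N 2/2
(1,5)N 3/3
(1,6)N 2/2
(2,2)S 0/4
(2,6)N 4/4
(3,1)N 1/2
(3,2)N 2/3
(3,3)N 2/4
(3,4)N 3/4
(3,5)N 4/5
(3,6)N 3/3
(4,4)S 0/4
(4,5)N 3/4
Sum over 14 students: 1/2 + 2/2 + 3/3 + 2/2 + 0/4 + 4/4 + 1/2 + 2/3 + 2/4 + 3/4 + 4/5 + 3/3 + 0/4 + 3/4 = 142/15; mean = 142/15 ÷ 14 = 71/105 = 0.676190… → 0.676.

0.676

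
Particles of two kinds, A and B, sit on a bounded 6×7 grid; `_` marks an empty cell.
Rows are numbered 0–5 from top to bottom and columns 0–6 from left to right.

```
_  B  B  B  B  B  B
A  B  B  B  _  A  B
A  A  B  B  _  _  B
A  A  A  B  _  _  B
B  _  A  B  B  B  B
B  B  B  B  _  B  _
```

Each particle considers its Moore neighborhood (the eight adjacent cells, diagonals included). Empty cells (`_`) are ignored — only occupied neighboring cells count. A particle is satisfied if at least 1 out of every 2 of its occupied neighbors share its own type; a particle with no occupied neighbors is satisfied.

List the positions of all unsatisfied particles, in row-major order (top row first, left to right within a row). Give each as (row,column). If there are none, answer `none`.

(1,5), (3,2), (4,2)

(0,1)B 3/4 ok
(0,2)B 5/5 ok
(0,3)B 4/4 ok
(0,4)B 3/4 ok
(0,5)B 3/4 ok
(0,6)B 2/3 ok
(1,0)A 2/4 ok
(1,1)B 4/7 ok
(1,2)B 7/8 ok
(1,3)B 6/6 ok
(1,5)A 0/5 unhappy
(1,6)B 3/4 ok
(2,0)A 4/5 ok
(2,1)A 5/8 ok
(2,2)B 5/8 ok
(2,3)B 4/5 ok
(2,6)B 2/3 ok
(3,0)A 3/4 ok
(3,1)A 5/7 ok
(3,2)A 3/7 unhappy
(3,3)B 4/6 ok
(3,6)B 3/3 ok
(4,0)B 2/4 ok
(4,2)A 2/7 unhappy
(4,3)B 4/6 ok
(4,4)B 5/5 ok
(4,5)B 4/4 ok
(4,6)B 3/3 ok
(5,0)B 2/2 ok
(5,1)B 3/4 ok
(5,2)B 3/4 ok
(5,3)B 3/4 ok
(5,5)B 3/3 ok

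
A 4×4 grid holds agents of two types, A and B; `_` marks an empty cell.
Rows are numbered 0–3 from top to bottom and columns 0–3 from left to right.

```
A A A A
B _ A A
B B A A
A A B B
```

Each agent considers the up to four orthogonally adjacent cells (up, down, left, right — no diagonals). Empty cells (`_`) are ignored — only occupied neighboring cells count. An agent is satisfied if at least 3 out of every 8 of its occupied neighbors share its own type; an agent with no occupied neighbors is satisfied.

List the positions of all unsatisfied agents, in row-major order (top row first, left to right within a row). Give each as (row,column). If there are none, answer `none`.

Row 0: (0,0)A 1/2 ✓ · (0,1)A 2/2 ✓ · (0,2)A 3/3 ✓ · (0,3)A 2/2 ✓
Row 1: (1,0)B 1/2 ✓ · (1,2)A 3/3 ✓ · (1,3)A 3/3 ✓
Row 2: (2,0)B 2/3 ✓ · (2,1)B 1/3 ✗ · (2,2)A 2/4 ✓ · (2,3)A 2/3 ✓
Row 3: (3,0)A 1/2 ✓ · (3,1)A 1/3 ✗ · (3,2)B 1/3 ✗ · (3,3)B 1/2 ✓

(2,1), (3,1), (3,2)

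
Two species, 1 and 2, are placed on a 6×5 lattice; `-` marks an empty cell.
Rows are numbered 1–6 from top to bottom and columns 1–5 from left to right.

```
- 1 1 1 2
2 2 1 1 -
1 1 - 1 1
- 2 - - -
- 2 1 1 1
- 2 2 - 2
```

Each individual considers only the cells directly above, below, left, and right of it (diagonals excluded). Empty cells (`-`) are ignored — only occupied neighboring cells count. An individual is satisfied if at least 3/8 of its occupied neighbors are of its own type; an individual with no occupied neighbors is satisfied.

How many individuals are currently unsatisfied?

5

(1,2)1 1/2 ok
(1,3)1 3/3 ok
(1,4)1 2/3 ok
(1,5)2 0/1 unhappy
(2,1)2 1/2 ok
(2,2)2 1/4 unhappy
(2,3)1 2/3 ok
(2,4)1 3/3 ok
(3,1)1 1/2 ok
(3,2)1 1/3 unhappy
(3,4)1 2/2 ok
(3,5)1 1/1 ok
(4,2)2 1/2 ok
(5,2)2 2/3 ok
(5,3)1 1/3 unhappy
(5,4)1 2/2 ok
(5,5)1 1/2 ok
(6,2)2 2/2 ok
(6,3)2 1/2 ok
(6,5)2 0/1 unhappy
Unsatisfied: (1,5), (2,2), (3,2), (5,3), (6,5) — 5 in total.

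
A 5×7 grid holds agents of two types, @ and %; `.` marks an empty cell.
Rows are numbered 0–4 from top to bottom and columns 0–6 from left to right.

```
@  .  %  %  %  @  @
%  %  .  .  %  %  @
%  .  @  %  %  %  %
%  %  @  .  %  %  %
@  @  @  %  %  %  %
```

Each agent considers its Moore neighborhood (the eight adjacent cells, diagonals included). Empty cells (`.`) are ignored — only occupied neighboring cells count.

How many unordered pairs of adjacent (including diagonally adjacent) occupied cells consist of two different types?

21

Scan each occupied cell's neighbors to the right and below (and the two forward diagonals) so each pair is counted once.
Row 0: @(0,0)–%(1,0)≠ @(0,0)–%(1,1)≠ %(0,2)–%(0,3)= %(0,2)–%(1,1)= %(0,3)–%(0,4)= %(0,3)–%(1,4)= %(0,4)–@(0,5)≠ %(0,4)–%(1,4)= %(0,4)–%(1,5)= @(0,5)–@(0,6)= @(0,5)–%(1,5)≠ @(0,5)–@(1,6)= @(0,5)–%(1,4)≠ @(0,6)–@(1,6)= @(0,6)–%(1,5)≠  → 6/15 unlike.
Row 1: %(1,0)–%(1,1)= %(1,0)–%(2,0)= %(1,1)–@(2,2)≠ %(1,1)–%(2,0)= %(1,4)–%(1,5)= %(1,4)–%(2,4)= %(1,4)–%(2,5)= %(1,4)–%(2,3)= %(1,5)–@(1,6)≠ %(1,5)–%(2,5)= %(1,5)–%(2,6)= %(1,5)–%(2,4)= @(1,6)–%(2,6)≠ @(1,6)–%(2,5)≠  → 4/14 unlike.
Row 2: %(2,0)–%(3,0)= %(2,0)–%(3,1)= @(2,2)–%(2,3)≠ @(2,2)–@(3,2)= @(2,2)–%(3,1)≠ %(2,3)–%(2,4)= %(2,3)–%(3,4)= %(2,3)–@(3,2)≠ %(2,4)–%(2,5)= %(2,4)–%(3,4)= %(2,4)–%(3,5)= %(2,5)–%(2,6)= %(2,5)–%(3,5)= %(2,5)–%(3,6)= %(2,5)–%(3,4)= %(2,6)–%(3,6)= %(2,6)–%(3,5)=  → 3/17 unlike.
Row 3: %(3,0)–%(3,1)= %(3,0)–@(4,0)≠ %(3,0)–@(4,1)≠ %(3,1)–@(3,2)≠ %(3,1)–@(4,1)≠ %(3,1)–@(4,2)≠ %(3,1)–@(4,0)≠ @(3,2)–@(4,2)= @(3,2)–%(4,3)≠ @(3,2)–@(4,1)= %(3,4)–%(3,5)= %(3,4)–%(4,4)= %(3,4)–%(4,5)= %(3,4)–%(4,3)= %(3,5)–%(3,6)= %(3,5)–%(4,5)= %(3,5)–%(4,6)= %(3,5)–%(4,4)= %(3,6)–%(4,6)= %(3,6)–%(4,5)=  → 7/20 unlike.
Row 4: @(4,0)–@(4,1)= @(4,1)–@(4,2)= @(4,2)–%(4,3)≠ %(4,3)–%(4,4)= %(4,4)–%(4,5)= %(4,5)–%(4,6)=  → 1/6 unlike.
Total adjacent occupied pairs: 72; unlike-type pairs: 21.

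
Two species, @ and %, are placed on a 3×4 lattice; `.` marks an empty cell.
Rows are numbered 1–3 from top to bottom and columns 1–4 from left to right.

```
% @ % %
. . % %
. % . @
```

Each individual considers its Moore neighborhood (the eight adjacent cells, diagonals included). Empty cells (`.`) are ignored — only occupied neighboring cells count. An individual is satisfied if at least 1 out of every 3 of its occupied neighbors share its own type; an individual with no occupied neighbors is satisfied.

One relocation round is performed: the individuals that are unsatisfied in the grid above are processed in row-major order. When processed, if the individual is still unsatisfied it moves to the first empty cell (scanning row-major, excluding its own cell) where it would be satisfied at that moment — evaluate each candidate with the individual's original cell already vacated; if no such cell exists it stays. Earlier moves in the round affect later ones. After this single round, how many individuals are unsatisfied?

1

Initially unsatisfied (in order): (1,1), (1,2), (3,4).
  (1,1) → (2,1).
  (1,2): no empty cell satisfies it; stays.
  (3,4) → (1,1).
Resulting grid:
@ @ % %
% . % %
. % . .
Unsatisfied now: (1,2).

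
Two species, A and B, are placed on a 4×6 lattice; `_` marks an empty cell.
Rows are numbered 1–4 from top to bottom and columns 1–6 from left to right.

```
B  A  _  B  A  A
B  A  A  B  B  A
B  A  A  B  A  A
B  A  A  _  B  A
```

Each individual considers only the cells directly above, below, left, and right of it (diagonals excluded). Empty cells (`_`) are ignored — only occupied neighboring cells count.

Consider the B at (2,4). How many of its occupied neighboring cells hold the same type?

Occupied neighbors of (2,4): (1,4)=B, (3,4)=B, (2,3)=A, (2,5)=B.
Same type (B): 3 of 4.

3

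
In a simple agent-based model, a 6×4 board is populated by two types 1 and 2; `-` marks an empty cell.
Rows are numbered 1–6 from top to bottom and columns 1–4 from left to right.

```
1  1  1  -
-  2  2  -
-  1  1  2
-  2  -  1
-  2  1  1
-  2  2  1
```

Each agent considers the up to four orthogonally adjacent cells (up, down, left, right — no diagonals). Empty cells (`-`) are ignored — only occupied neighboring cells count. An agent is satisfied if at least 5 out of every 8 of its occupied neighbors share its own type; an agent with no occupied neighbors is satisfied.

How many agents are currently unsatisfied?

11

Row 1: (1,1)1 1/1 ok · (1,2)1 2/3 ok · (1,3)1 1/2 unhappy
Row 2: (2,2)2 1/3 unhappy · (2,3)2 1/3 unhappy
Row 3: (3,2)1 1/3 unhappy · (3,3)1 1/3 unhappy · (3,4)2 0/2 unhappy
Row 4: (4,2)2 1/2 unhappy · (4,4)1 1/2 unhappy
Row 5: (5,2)2 2/3 ok · (5,3)1 1/3 unhappy · (5,4)1 3/3 ok
Row 6: (6,2)2 2/2 ok · (6,3)2 1/3 unhappy · (6,4)1 1/2 unhappy
Unsatisfied: (1,3), (2,2), (2,3), (3,2), (3,3), (3,4), (4,2), (4,4), (5,3), (6,3), (6,4) — 11 in total.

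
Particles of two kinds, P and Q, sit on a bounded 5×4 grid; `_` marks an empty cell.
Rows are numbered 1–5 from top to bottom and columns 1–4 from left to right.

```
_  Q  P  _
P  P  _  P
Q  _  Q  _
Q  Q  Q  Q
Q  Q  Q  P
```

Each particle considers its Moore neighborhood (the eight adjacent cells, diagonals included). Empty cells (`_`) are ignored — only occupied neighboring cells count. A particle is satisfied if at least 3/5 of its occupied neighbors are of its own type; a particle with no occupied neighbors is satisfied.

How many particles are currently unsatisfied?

(1,2)Q 0/3 unhappy
(1,3)P 2/3 ok
(2,1)P 1/3 unhappy
(2,2)P 2/5 unhappy
(2,4)P 1/2 unhappy
(3,1)Q 2/4 unhappy
(3,3)Q 3/5 ok
(4,1)Q 4/4 ok
(4,2)Q 7/7 ok
(4,3)Q 5/6 ok
(4,4)Q 3/4 ok
(5,1)Q 3/3 ok
(5,2)Q 5/5 ok
(5,3)Q 4/5 ok
(5,4)P 0/3 unhappy
Unsatisfied: (1,2), (2,1), (2,2), (2,4), (3,1), (5,4) — 6 in total.

6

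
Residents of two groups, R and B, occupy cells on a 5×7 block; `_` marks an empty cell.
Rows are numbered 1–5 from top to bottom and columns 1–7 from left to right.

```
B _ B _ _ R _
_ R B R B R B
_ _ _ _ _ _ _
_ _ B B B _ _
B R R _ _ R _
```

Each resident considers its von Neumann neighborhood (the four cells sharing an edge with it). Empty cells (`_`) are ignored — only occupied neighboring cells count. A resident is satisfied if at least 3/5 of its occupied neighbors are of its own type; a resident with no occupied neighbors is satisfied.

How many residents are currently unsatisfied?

10

(1,1)B 0/0 ok
(1,3)B 1/1 ok
(1,6)R 1/1 ok
(2,2)R 0/1 unhappy
(2,3)B 1/3 unhappy
(2,4)R 0/2 unhappy
(2,5)B 0/2 unhappy
(2,6)R 1/3 unhappy
(2,7)B 0/1 unhappy
(4,3)B 1/2 unhappy
(4,4)B 2/2 ok
(4,5)B 1/1 ok
(5,1)B 0/1 unhappy
(5,2)R 1/2 unhappy
(5,3)R 1/2 unhappy
(5,6)R 0/0 ok
Unsatisfied: (2,2), (2,3), (2,4), (2,5), (2,6), (2,7), (4,3), (5,1), (5,2), (5,3) — 10 in total.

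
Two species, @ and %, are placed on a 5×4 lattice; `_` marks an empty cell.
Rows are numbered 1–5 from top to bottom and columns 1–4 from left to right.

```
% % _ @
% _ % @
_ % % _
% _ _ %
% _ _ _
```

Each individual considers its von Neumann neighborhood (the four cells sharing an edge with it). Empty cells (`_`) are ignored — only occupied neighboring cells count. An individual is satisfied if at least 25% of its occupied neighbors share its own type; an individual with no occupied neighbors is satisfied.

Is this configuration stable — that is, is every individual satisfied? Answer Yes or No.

Row 1: (1,1)% 2/2 ok · (1,2)% 1/1 ok · (1,4)@ 1/1 ok
Row 2: (2,1)% 1/1 ok · (2,3)% 1/2 ok · (2,4)@ 1/2 ok
Row 3: (3,2)% 1/1 ok · (3,3)% 2/2 ok
Row 4: (4,1)% 1/1 ok · (4,4)% 0/0 ok
Row 5: (5,1)% 1/1 ok
All meet the threshold, so the configuration is stable.

Yes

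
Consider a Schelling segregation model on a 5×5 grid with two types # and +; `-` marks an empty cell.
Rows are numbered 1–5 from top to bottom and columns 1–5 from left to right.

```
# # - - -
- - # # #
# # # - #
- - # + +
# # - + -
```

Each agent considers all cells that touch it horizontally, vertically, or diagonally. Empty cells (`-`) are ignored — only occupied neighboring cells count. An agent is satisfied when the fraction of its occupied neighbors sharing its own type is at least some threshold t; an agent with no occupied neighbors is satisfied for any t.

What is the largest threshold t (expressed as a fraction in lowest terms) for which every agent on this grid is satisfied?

Row 1: (1,1)# 1/1 · (1,2)# 2/2
Row 2: (2,3)# 4/4 · (2,4)# 4/4 · (2,5)# 2/2
Row 3: (3,1)# 1/1 · (3,2)# 4/4 · (3,3)# 4/5 · (3,5)# 2/4
Row 4: (4,3)# 3/5 · (4,4)+ 2/5 · (4,5)+ 2/3
Row 5: (5,1)# 1/1 · (5,2)# 2/2 · (5,4)+ 2/3
The smallest same-type fraction is 2/5 at (4,4), which reduces to 2/5. Any threshold above that leaves this agent unsatisfied.

2/5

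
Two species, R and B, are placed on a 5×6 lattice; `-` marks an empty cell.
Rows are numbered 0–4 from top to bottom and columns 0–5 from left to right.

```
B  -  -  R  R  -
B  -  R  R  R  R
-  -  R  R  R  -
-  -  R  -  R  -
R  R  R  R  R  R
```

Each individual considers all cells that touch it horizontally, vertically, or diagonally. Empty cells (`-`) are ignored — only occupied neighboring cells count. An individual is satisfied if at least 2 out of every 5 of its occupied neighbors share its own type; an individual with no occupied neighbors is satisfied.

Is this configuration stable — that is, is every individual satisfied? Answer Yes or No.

Yes

(0,0)B 1/1 satisfied
(0,3)R 4/4 satisfied
(0,4)R 4/4 satisfied
(1,0)B 1/1 satisfied
(1,2)R 4/4 satisfied
(1,3)R 7/7 satisfied
(1,4)R 6/6 satisfied
(1,5)R 3/3 satisfied
(2,2)R 4/4 satisfied
(2,3)R 7/7 satisfied
(2,4)R 5/5 satisfied
(3,2)R 5/5 satisfied
(3,4)R 5/5 satisfied
(4,0)R 1/1 satisfied
(4,1)R 3/3 satisfied
(4,2)R 3/3 satisfied
(4,3)R 4/4 satisfied
(4,4)R 3/3 satisfied
(4,5)R 2/2 satisfied
All meet the threshold, so the configuration is stable.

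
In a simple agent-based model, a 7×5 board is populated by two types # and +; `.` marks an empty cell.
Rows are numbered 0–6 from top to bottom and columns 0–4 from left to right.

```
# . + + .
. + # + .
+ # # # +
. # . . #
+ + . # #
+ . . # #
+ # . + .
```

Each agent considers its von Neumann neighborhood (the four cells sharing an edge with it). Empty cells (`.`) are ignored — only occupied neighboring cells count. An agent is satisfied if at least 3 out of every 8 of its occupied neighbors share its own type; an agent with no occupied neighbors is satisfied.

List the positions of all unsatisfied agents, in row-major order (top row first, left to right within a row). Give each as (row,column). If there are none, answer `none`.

(1,1), (1,2), (1,3), (2,0), (2,3), (2,4), (6,1), (6,3)

Row 0: (0,0)# 0/0 ok · (0,2)+ 1/2 ok · (0,3)+ 2/2 ok
Row 1: (1,1)+ 0/2 unhappy · (1,2)# 1/4 unhappy · (1,3)+ 1/3 unhappy
Row 2: (2,0)+ 0/1 unhappy · (2,1)# 2/4 ok · (2,2)# 3/3 ok · (2,3)# 1/3 unhappy · (2,4)+ 0/2 unhappy
Row 3: (3,1)# 1/2 ok · (3,4)# 1/2 ok
Row 4: (4,0)+ 2/2 ok · (4,1)+ 1/2 ok · (4,3)# 2/2 ok · (4,4)# 3/3 ok
Row 5: (5,0)+ 2/2 ok · (5,3)# 2/3 ok · (5,4)# 2/2 ok
Row 6: (6,0)+ 1/2 ok · (6,1)# 0/1 unhappy · (6,3)+ 0/1 unhappy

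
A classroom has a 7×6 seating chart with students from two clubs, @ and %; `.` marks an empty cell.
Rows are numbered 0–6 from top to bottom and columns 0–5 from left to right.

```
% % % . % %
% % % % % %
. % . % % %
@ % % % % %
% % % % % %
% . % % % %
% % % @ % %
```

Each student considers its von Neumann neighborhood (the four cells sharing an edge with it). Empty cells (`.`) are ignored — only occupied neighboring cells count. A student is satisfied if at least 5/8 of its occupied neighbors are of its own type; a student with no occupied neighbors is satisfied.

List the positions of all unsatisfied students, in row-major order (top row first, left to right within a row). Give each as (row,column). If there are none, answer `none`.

Row 0: (0,0)% 2/2 ok · (0,1)% 3/3 ok · (0,2)% 2/2 ok · (0,4)% 2/2 ok · (0,5)% 2/2 ok
Row 1: (1,0)% 2/2 ok · (1,1)% 4/4 ok · (1,2)% 3/3 ok · (1,3)% 3/3 ok · (1,4)% 4/4 ok · (1,5)% 3/3 ok
Row 2: (2,1)% 2/2 ok · (2,3)% 3/3 ok · (2,4)% 4/4 ok · (2,5)% 3/3 ok
Row 3: (3,0)@ 0/2 unhappy · (3,1)% 3/4 ok · (3,2)% 3/3 ok · (3,3)% 4/4 ok · (3,4)% 4/4 ok · (3,5)% 3/3 ok
Row 4: (4,0)% 2/3 ok · (4,1)% 3/3 ok · (4,2)% 4/4 ok · (4,3)% 4/4 ok · (4,4)% 4/4 ok · (4,5)% 3/3 ok
Row 5: (5,0)% 2/2 ok · (5,2)% 3/3 ok · (5,3)% 3/4 ok · (5,4)% 4/4 ok · (5,5)% 3/3 ok
Row 6: (6,0)% 2/2 ok · (6,1)% 2/2 ok · (6,2)% 2/3 ok · (6,3)@ 0/3 unhappy · (6,4)% 2/3 ok · (6,5)% 2/2 ok

(3,0), (6,3)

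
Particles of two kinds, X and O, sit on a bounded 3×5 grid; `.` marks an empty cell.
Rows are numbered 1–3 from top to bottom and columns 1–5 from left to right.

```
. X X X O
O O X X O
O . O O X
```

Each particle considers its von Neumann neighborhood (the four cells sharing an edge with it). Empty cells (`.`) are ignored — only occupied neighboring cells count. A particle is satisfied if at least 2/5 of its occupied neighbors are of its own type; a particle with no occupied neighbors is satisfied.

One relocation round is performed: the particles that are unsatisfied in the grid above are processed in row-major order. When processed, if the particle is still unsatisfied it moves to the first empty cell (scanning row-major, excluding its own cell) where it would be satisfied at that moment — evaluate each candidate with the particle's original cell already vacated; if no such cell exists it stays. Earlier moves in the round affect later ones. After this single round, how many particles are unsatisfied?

Initially unsatisfied (in order): (2,2), (2,5), (3,4), (3,5).
  (2,2) → (1,1).
  (2,5) → (3,2).
  (3,4) → (2,2).
  (3,5): now satisfied by earlier moves; stays.
Resulting grid:
O X X X O
O O X X .
O O O . X
Unsatisfied now: (1,2), (1,5).

2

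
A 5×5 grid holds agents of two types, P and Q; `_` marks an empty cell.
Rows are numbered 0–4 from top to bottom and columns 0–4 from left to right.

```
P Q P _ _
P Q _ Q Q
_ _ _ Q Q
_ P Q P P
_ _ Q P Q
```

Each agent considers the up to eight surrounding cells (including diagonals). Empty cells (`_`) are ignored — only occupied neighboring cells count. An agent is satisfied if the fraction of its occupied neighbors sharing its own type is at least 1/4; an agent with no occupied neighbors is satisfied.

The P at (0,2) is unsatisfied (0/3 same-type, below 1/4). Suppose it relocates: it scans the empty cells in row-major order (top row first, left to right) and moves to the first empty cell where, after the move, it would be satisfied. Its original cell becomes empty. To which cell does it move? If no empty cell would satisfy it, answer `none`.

(2,0)

Vacating (0,2). Empty cells in order:
  (0,3): 0/2 same-type → still unsatisfied.
  (0,4): 0/2 same-type → still unsatisfied.
  (1,2): 0/4 same-type → still unsatisfied.
  (2,0): 2/3 same-type → satisfied — stop here.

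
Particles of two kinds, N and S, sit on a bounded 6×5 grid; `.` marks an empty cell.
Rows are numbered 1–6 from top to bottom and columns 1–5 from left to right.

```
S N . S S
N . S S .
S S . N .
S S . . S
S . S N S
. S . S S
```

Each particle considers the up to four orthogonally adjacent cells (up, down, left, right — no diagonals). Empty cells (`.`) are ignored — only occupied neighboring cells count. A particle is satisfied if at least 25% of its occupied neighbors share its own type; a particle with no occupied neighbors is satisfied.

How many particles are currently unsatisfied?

Row 1: (1,1)S 0/2 ✗ · (1,2)N 0/1 ✗ · (1,4)S 2/2 ✓ · (1,5)S 1/1 ✓
Row 2: (2,1)N 0/2 ✗ · (2,3)S 1/1 ✓ · (2,4)S 2/3 ✓
Row 3: (3,1)S 2/3 ✓ · (3,2)S 2/2 ✓ · (3,4)N 0/1 ✗
Row 4: (4,1)S 3/3 ✓ · (4,2)S 2/2 ✓ · (4,5)S 1/1 ✓
Row 5: (5,1)S 1/1 ✓ · (5,3)S 0/1 ✗ · (5,4)N 0/3 ✗ · (5,5)S 2/3 ✓
Row 6: (6,2)S 0/0 ✓ · (6,4)S 1/2 ✓ · (6,5)S 2/2 ✓
Unsatisfied: (1,1), (1,2), (2,1), (3,4), (5,3), (5,4) — 6 in total.

6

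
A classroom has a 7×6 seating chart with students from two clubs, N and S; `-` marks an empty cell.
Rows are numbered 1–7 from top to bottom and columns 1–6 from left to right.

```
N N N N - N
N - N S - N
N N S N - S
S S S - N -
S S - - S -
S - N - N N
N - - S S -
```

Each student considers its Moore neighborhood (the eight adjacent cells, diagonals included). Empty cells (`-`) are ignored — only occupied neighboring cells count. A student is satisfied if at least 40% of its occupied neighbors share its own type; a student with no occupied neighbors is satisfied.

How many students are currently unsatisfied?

Row 1: (1,1)N 2/2 ✓ · (1,2)N 4/4 ✓ · (1,3)N 3/4 ✓ · (1,4)N 2/3 ✓ · (1,6)N 1/1 ✓
Row 2: (2,1)N 4/4 ✓ · (2,3)N 5/7 ✓ · (2,4)S 1/5 ✗ · (2,6)N 1/2 ✓
Row 3: (3,1)N 2/4 ✓ · (3,2)N 3/7 ✓ · (3,3)S 3/6 ✓ · (3,4)N 2/5 ✓ · (3,6)S 0/2 ✗
Row 4: (4,1)S 3/5 ✓ · (4,2)S 5/7 ✓ · (4,3)S 3/5 ✓ · (4,5)N 1/3 ✗
Row 5: (5,1)S 4/4 ✓ · (5,2)S 5/6 ✓ · (5,5)S 0/3 ✗
Row 6: (6,1)S 2/3 ✓ · (6,3)N 0/2 ✗ · (6,5)N 1/4 ✗ · (6,6)N 1/3 ✗
Row 7: (7,1)N 0/1 ✗ · (7,4)S 1/3 ✗ · (7,5)S 1/3 ✗
Unsatisfied: (2,4), (3,6), (4,5), (5,5), (6,3), (6,5), (6,6), (7,1), (7,4), (7,5) — 10 in total.

10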